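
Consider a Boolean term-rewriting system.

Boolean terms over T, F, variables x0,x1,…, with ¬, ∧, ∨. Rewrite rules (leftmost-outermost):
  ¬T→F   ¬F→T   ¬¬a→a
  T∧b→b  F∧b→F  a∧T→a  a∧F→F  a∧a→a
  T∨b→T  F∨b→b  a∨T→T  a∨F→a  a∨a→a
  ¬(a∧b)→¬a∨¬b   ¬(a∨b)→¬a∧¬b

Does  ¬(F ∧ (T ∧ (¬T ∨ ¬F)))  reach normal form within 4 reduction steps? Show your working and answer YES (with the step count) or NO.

Answer: YES — reaches normal form T in 3 ≤ 4 steps

Working:
  start: ¬(F ∧ (T ∧ (¬T ∨ ¬F)))
  →1  ¬F ∨ ¬(T ∧ (¬T ∨ ¬F))
  →2  T ∨ ¬(T ∧ (¬T ∨ ¬F))
  →3  T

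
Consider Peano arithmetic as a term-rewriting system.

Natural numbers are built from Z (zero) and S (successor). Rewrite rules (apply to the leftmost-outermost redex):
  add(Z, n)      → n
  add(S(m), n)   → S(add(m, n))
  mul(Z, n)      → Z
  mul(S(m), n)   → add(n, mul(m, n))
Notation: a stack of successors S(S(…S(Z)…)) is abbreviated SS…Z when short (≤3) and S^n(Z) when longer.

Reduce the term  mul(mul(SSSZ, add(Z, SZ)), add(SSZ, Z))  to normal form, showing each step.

  start: mul(mul(SSSZ, add(Z, SZ)), add(SSZ, Z))
  →1  mul(add(add(Z, SZ), mul(SSZ, add(Z, SZ))), add(SSZ, Z))
  →2  mul(add(SZ, mul(SSZ, add(Z, SZ))), add(SSZ, Z))
  →3  mul(S(add(Z, mul(SSZ, add(Z, SZ)))), add(SSZ, Z))
  →4  add(add(SSZ, Z), mul(add(Z, mul(SSZ, add(Z, SZ))), add(SSZ, Z)))
  →5  add(S(add(SZ, Z)), mul(add(Z, mul(SSZ, add(Z, SZ))), add(SSZ, Z)))
  →6  S(add(add(SZ, Z), mul(add(Z, mul(SSZ, add(Z, SZ))), add(SSZ, Z))))
  →7  S(add(S(add(Z, Z)), mul(add(Z, mul(SSZ, add(Z, SZ))), add(SSZ, Z))))
  →8  S(S(add(add(Z, Z), mul(add(Z, mul(SSZ, add(Z, SZ))), add(SSZ, Z)))))
  →9  S(S(add(Z, mul(add(Z, mul(SSZ, add(Z, SZ))), add(SSZ, Z)))))
  →10  S(S(mul(add(Z, mul(SSZ, add(Z, SZ))), add(SSZ, Z))))
  →11  S(S(mul(mul(SSZ, add(Z, SZ)), add(SSZ, Z))))
  →12  S(S(mul(add(add(Z, SZ), mul(SZ, add(Z, SZ))), add(SSZ, Z))))
  →13  S(S(mul(add(SZ, mul(SZ, add(Z, SZ))), add(SSZ, Z))))
  →14  S(S(mul(S(add(Z, mul(SZ, add(Z, SZ)))), add(SSZ, Z))))
  →15  S(S(add(add(SSZ, Z), mul(add(Z, mul(SZ, add(Z, SZ))), add(SSZ, Z)))))
  →16  S(S(add(S(add(SZ, Z)), mul(add(Z, mul(SZ, add(Z, SZ))), add(SSZ, Z)))))
  →17  S(S(S(add(add(SZ, Z), mul(add(Z, mul(SZ, add(Z, SZ))), add(SSZ, Z))))))
  →18  S(S(S(add(S(add(Z, Z)), mul(add(Z, mul(SZ, add(Z, SZ))), add(SSZ, Z))))))
  →19  S(S(S(S(add(add(Z, Z), mul(add(Z, mul(SZ, add(Z, SZ))), add(SSZ, Z)))))))
  →20  S(S(S(S(add(Z, mul(add(Z, mul(SZ, add(Z, SZ))), add(SSZ, Z)))))))
  →21  S(S(S(S(mul(add(Z, mul(SZ, add(Z, SZ))), add(SSZ, Z))))))
  →22  S(S(S(S(mul(mul(SZ, add(Z, SZ)), add(SSZ, Z))))))
  →23  S(S(S(S(mul(add(add(Z, SZ), mul(Z, add(Z, SZ))), add(SSZ, Z))))))
  →24  S(S(S(S(mul(add(SZ, mul(Z, add(Z, SZ))), add(SSZ, Z))))))
  →25  S(S(S(S(mul(S(add(Z, mul(Z, add(Z, SZ)))), add(SSZ, Z))))))
  →26  S(S(S(S(add(add(SSZ, Z), mul(add(Z, mul(Z, add(Z, SZ))), add(SSZ, Z)))))))
  →27  S(S(S(S(add(S(add(SZ, Z)), mul(add(Z, mul(Z, add(Z, SZ))), add(SSZ, Z)))))))
  →28  S(S(S(S(S(add(add(SZ, Z), mul(add(Z, mul(Z, add(Z, SZ))), add(SSZ, Z))))))))
  →29  S(S(S(S(S(add(S(add(Z, Z)), mul(add(Z, mul(Z, add(Z, SZ))), add(SSZ, Z))))))))
  →30  S(S(S(S(S(S(add(add(Z, Z), mul(add(Z, mul(Z, add(Z, SZ))), add(SSZ, Z)))))))))
  →31  S(S(S(S(S(S(add(Z, mul(add(Z, mul(Z, add(Z, SZ))), add(SSZ, Z)))))))))
  →32  S(S(S(S(S(S(mul(add(Z, mul(Z, add(Z, SZ))), add(SSZ, Z))))))))
  →33  S(S(S(S(S(S(mul(mul(Z, add(Z, SZ)), add(SSZ, Z))))))))
  →34  S(S(S(S(S(S(mul(Z, add(SSZ, Z))))))))
  →35  S^6(Z)

Answer: normal form = S^6(Z)  (in 35 steps)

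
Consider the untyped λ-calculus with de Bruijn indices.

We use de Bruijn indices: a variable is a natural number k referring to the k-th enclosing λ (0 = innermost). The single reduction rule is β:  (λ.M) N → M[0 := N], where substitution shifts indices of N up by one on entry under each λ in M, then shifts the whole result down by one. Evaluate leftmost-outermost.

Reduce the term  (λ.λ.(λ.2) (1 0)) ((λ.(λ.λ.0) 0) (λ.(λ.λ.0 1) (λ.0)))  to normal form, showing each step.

Answer: normal form = λ.λ.0  (in 4 steps)

Working:
  start: (λ.λ.(λ.2) (1 0)) ((λ.(λ.λ.0) 0) (λ.(λ.λ.0 1) (λ.0)))
  [1] λ.(λ.(λ.(λ.λ.0) 0) (λ.(λ.λ.0 1) (λ.0))) ((λ.(λ.λ.0) 0) (λ.(λ.λ.0 1) (λ.0)) 0)
  [2] λ.(λ.(λ.λ.0) 0) (λ.(λ.λ.0 1) (λ.0))
  [3] λ.(λ.λ.0) (λ.(λ.λ.0 1) (λ.0))
  [4] λ.λ.0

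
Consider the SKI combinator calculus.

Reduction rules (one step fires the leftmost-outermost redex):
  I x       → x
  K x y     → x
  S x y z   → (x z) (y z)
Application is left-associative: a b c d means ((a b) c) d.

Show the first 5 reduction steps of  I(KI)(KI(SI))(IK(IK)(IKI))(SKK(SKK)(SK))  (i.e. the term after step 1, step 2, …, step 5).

Answer: after 5 steps: IK(SKK(SKK)(SK))

Reduction:
  start: I(KI)(KI(SI))(IK(IK)(IKI))(SKK(SKK)(SK))
  [1] KI(KI(SI))(IK(IK)(IKI))(SKK(SKK)(SK))
  [2] I(IK(IK)(IKI))(SKK(SKK)(SK))
  [3] IK(IK)(IKI)(SKK(SKK)(SK))
  [4] K(IK)(IKI)(SKK(SKK)(SK))
  [5] IK(SKK(SKK)(SK))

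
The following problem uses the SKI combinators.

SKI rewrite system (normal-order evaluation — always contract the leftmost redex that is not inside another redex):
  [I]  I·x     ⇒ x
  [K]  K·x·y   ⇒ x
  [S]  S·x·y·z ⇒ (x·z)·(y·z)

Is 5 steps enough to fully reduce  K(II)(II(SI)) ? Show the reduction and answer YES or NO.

Answer: YES — reaches normal form I in 2 ≤ 5 steps

Derivation:
  start: K(II)(II(SI))
  step 1: II
  step 2: I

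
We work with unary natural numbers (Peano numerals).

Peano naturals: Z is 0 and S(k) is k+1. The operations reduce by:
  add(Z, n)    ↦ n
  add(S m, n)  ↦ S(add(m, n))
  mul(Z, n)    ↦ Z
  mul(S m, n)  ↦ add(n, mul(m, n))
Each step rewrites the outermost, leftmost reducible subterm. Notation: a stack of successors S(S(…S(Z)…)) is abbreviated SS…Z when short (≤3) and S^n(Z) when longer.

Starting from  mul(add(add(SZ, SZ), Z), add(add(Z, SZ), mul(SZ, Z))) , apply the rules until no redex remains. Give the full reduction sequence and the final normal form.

  start: mul(add(add(SZ, SZ), Z), add(add(Z, SZ), mul(SZ, Z)))
  →1  mul(add(S(add(Z, SZ)), Z), add(add(Z, SZ), mul(SZ, Z)))
  →2  mul(S(add(add(Z, SZ), Z)), add(add(Z, SZ), mul(SZ, Z)))
  →3  add(add(add(Z, SZ), mul(SZ, Z)), mul(add(add(Z, SZ), Z), add(add(Z, SZ), mul(SZ, Z))))
  →4  add(add(SZ, mul(SZ, Z)), mul(add(add(Z, SZ), Z), add(add(Z, SZ), mul(SZ, Z))))
  →5  add(S(add(Z, mul(SZ, Z))), mul(add(add(Z, SZ), Z), add(add(Z, SZ), mul(SZ, Z))))
  →6  S(add(add(Z, mul(SZ, Z)), mul(add(add(Z, SZ), Z), add(add(Z, SZ), mul(SZ, Z)))))
  →7  S(add(mul(SZ, Z), mul(add(add(Z, SZ), Z), add(add(Z, SZ), mul(SZ, Z)))))
  →8  S(add(add(Z, mul(Z, Z)), mul(add(add(Z, SZ), Z), add(add(Z, SZ), mul(SZ, Z)))))
  →9  S(add(mul(Z, Z), mul(add(add(Z, SZ), Z), add(add(Z, SZ), mul(SZ, Z)))))
  →10  S(add(Z, mul(add(add(Z, SZ), Z), add(add(Z, SZ), mul(SZ, Z)))))
  →11  S(mul(add(add(Z, SZ), Z), add(add(Z, SZ), mul(SZ, Z))))
  →12  S(mul(add(SZ, Z), add(add(Z, SZ), mul(SZ, Z))))
  →13  S(mul(S(add(Z, Z)), add(add(Z, SZ), mul(SZ, Z))))
  →14  S(add(add(add(Z, SZ), mul(SZ, Z)), mul(add(Z, Z), add(add(Z, SZ), mul(SZ, Z)))))
  →15  S(add(add(SZ, mul(SZ, Z)), mul(add(Z, Z), add(add(Z, SZ), mul(SZ, Z)))))
  →16  S(add(S(add(Z, mul(SZ, Z))), mul(add(Z, Z), add(add(Z, SZ), mul(SZ, Z)))))
  →17  S(S(add(add(Z, mul(SZ, Z)), mul(add(Z, Z), add(add(Z, SZ), mul(SZ, Z))))))
  →18  S(S(add(mul(SZ, Z), mul(add(Z, Z), add(add(Z, SZ), mul(SZ, Z))))))
  →19  S(S(add(add(Z, mul(Z, Z)), mul(add(Z, Z), add(add(Z, SZ), mul(SZ, Z))))))
  →20  S(S(add(mul(Z, Z), mul(add(Z, Z), add(add(Z, SZ), mul(SZ, Z))))))
  →21  S(S(add(Z, mul(add(Z, Z), add(add(Z, SZ), mul(SZ, Z))))))
  →22  S(S(mul(add(Z, Z), add(add(Z, SZ), mul(SZ, Z)))))
  →23  S(S(mul(Z, add(add(Z, SZ), mul(SZ, Z)))))
  →24  SSZ

Answer: normal form = SSZ  (in 24 steps)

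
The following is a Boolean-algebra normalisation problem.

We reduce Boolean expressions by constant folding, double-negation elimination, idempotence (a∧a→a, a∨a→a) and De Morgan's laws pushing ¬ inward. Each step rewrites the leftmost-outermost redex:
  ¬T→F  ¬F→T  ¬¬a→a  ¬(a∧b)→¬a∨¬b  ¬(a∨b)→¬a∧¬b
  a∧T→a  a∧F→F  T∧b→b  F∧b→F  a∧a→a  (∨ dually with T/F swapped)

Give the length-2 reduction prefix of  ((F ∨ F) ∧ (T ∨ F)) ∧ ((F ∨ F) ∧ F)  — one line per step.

  start: ((F ∨ F) ∧ (T ∨ F)) ∧ ((F ∨ F) ∧ F)
  [1] (F ∧ (T ∨ F)) ∧ ((F ∨ F) ∧ F)
  [2] F ∧ ((F ∨ F) ∧ F)

Answer: after 2 steps: F ∧ ((F ∨ F) ∧ F)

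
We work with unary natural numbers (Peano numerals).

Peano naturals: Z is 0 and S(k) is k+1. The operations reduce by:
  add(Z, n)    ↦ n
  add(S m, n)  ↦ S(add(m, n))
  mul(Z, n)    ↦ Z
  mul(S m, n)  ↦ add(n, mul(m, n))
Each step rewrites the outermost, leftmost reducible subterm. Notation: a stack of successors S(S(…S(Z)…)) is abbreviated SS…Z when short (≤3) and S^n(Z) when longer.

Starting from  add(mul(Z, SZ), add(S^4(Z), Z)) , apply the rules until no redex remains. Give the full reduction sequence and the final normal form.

  start: add(mul(Z, SZ), add(S^4(Z), Z))
  →1  add(Z, add(S^4(Z), Z))
  →2  add(S^4(Z), Z)
  →3  S(add(SSSZ, Z))
  →4  S(S(add(SSZ, Z)))
  →5  S(S(S(add(SZ, Z))))
  →6  S(S(S(S(add(Z, Z)))))
  →7  S^4(Z)

Answer: normal form = S^4(Z)  (in 7 steps)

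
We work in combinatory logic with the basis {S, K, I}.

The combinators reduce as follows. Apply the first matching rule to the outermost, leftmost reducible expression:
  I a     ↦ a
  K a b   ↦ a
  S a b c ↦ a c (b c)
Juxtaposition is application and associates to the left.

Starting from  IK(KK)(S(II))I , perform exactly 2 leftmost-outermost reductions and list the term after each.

  start: IK(KK)(S(II))I
  step 1: K(KK)(S(II))I
  step 2: KKI

Answer: after 2 steps: KKI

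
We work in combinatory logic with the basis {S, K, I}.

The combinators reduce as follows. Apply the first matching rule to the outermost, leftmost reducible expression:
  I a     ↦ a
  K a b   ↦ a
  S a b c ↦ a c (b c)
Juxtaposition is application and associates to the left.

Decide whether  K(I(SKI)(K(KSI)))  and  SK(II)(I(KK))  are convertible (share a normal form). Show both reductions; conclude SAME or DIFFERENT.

Answer: DIFFERENT — A ⇓ K(KS), B ⇓ KK

Working:
Term A:
  start: K(I(SKI)(K(KSI)))
  step 1: K(SKI(K(KSI)))
  step 2: K(K(K(KSI))(I(K(KSI))))
  step 3: K(K(KSI))
  step 4: K(KS)

Term B:
  start: SK(II)(I(KK))
  step 1: K(I(KK))(II(I(KK)))
  step 2: I(KK)
  step 3: KK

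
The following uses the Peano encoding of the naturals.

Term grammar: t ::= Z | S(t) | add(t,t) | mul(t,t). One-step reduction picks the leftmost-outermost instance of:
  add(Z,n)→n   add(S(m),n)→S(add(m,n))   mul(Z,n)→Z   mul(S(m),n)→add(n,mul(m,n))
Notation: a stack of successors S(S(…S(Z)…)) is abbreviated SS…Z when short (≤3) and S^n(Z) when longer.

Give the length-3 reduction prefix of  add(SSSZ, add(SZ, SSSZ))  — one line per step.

Answer: after 3 steps: S(S(S(add(Z, add(SZ, SSSZ)))))

Working:
  start: add(SSSZ, add(SZ, SSSZ))
  →1  S(add(SSZ, add(SZ, SSSZ)))
  →2  S(S(add(SZ, add(SZ, SSSZ))))
  →3  S(S(S(add(Z, add(SZ, SSSZ)))))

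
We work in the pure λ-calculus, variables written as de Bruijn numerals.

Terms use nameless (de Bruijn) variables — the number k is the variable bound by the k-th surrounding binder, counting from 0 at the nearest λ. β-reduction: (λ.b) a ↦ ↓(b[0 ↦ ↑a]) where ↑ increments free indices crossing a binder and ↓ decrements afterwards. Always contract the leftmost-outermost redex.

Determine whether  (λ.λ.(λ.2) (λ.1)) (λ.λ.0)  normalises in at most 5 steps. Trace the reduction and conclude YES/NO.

  start: (λ.λ.(λ.2) (λ.1)) (λ.λ.0)
  →1  λ.(λ.λ.λ.0) (λ.1)
  →2  λ.λ.λ.0

Answer: YES — reaches normal form λ.λ.λ.0 in 2 ≤ 5 steps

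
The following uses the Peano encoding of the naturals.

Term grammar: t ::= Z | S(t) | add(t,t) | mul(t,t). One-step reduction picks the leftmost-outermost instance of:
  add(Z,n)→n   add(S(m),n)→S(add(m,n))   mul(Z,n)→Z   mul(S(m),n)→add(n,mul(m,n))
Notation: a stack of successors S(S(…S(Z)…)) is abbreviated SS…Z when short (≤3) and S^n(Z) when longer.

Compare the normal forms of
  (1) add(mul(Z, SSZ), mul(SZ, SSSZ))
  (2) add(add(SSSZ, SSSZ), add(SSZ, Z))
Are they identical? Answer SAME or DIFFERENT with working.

Term A:
  start: add(mul(Z, SSZ), mul(SZ, SSSZ))
  →1  add(Z, mul(SZ, SSSZ))
  →2  mul(SZ, SSSZ)
  →3  add(SSSZ, mul(Z, SSSZ))
  →4  S(add(SSZ, mul(Z, SSSZ)))
  →5  S(S(add(SZ, mul(Z, SSSZ))))
  →6  S(S(S(add(Z, mul(Z, SSSZ)))))
  →7  S(S(S(mul(Z, SSSZ))))
  →8  SSSZ

Term B:
  start: add(add(SSSZ, SSSZ), add(SSZ, Z))
  →1  add(S(add(SSZ, SSSZ)), add(SSZ, Z))
  →2  S(add(add(SSZ, SSSZ), add(SSZ, Z)))
  →3  S(add(S(add(SZ, SSSZ)), add(SSZ, Z)))
  →4  S(S(add(add(SZ, SSSZ), add(SSZ, Z))))
  →5  S(S(add(S(add(Z, SSSZ)), add(SSZ, Z))))
  →6  S(S(S(add(add(Z, SSSZ), add(SSZ, Z)))))
  →7  S(S(S(add(SSSZ, add(SSZ, Z)))))
  →8  S(S(S(S(add(SSZ, add(SSZ, Z))))))
  →9  S(S(S(S(S(add(SZ, add(SSZ, Z)))))))
  →10  S(S(S(S(S(S(add(Z, add(SSZ, Z))))))))
  →11  S(S(S(S(S(S(add(SSZ, Z)))))))
  →12  S(S(S(S(S(S(S(add(SZ, Z))))))))
  →13  S(S(S(S(S(S(S(S(add(Z, Z)))))))))
  →14  S^8(Z)

Answer: DIFFERENT — A ⇓ SSSZ, B ⇓ S^8(Z)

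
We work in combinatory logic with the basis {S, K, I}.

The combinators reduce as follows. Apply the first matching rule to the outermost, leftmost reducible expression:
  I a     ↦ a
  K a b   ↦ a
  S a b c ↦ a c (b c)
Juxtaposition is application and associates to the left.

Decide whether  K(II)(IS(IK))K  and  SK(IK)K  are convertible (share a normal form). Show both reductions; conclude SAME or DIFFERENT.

Term A:
  start: K(II)(IS(IK))K
  →1  IIK
  →2  IK
  →3  K

Term B:
  start: SK(IK)K
  →1  KK(IKK)
  →2  K

Answer: SAME — A ⇓ K, B ⇓ K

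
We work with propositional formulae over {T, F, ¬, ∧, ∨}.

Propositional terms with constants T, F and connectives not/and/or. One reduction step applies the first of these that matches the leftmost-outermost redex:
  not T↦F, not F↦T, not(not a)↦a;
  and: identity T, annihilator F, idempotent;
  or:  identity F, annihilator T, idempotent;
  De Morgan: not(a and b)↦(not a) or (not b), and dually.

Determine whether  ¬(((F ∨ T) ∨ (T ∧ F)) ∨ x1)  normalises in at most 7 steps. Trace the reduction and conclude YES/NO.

Answer: NO — after 7 steps the term is F ∧ ¬x1, not yet normal

Reduction:
  start: ¬(((F ∨ T) ∨ (T ∧ F)) ∨ x1)
  step 1: ¬((F ∨ T) ∨ (T ∧ F)) ∧ ¬x1
  step 2: (¬(F ∨ T) ∧ ¬(T ∧ F)) ∧ ¬x1
  step 3: ((¬F ∧ ¬T) ∧ ¬(T ∧ F)) ∧ ¬x1
  step 4: ((T ∧ ¬T) ∧ ¬(T ∧ F)) ∧ ¬x1
  step 5: (¬T ∧ ¬(T ∧ F)) ∧ ¬x1
  step 6: (F ∧ ¬(T ∧ F)) ∧ ¬x1
  step 7: F ∧ ¬x1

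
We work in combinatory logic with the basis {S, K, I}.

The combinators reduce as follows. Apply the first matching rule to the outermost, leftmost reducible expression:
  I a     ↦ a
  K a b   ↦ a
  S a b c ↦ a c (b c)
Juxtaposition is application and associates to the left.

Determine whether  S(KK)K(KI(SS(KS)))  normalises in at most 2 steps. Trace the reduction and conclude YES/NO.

  start: S(KK)K(KI(SS(KS)))
  [1] KK(KI(SS(KS)))(K(KI(SS(KS))))
  [2] K(K(KI(SS(KS))))

Answer: NO — after 2 steps the term is K(K(KI(SS(KS)))), not yet normal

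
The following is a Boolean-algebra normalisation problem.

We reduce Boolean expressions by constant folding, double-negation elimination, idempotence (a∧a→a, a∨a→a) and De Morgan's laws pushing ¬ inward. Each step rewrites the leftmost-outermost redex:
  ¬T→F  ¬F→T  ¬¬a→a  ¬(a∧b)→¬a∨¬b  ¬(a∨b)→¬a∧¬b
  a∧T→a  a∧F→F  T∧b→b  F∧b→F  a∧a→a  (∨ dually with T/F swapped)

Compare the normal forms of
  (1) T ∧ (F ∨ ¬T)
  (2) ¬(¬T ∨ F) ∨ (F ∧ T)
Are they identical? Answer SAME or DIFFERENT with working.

Term A:
  start: T ∧ (F ∨ ¬T)
  step 1: F ∨ ¬T
  step 2: ¬T
  step 3: F

Term B:
  start: ¬(¬T ∨ F) ∨ (F ∧ T)
  step 1: (¬¬T ∧ ¬F) ∨ (F ∧ T)
  step 2: (T ∧ ¬F) ∨ (F ∧ T)
  step 3: ¬F ∨ (F ∧ T)
  step 4: T ∨ (F ∧ T)
  step 5: T

Answer: DIFFERENT — A ⇓ F, B ⇓ T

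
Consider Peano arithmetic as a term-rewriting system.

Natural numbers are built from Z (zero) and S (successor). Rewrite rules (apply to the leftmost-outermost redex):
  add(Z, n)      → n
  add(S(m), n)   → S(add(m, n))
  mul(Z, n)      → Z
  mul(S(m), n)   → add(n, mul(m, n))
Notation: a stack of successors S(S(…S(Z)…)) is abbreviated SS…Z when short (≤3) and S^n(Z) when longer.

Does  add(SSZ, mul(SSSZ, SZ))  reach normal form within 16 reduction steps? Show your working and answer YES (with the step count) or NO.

  start: add(SSZ, mul(SSSZ, SZ))
  step 1: S(add(SZ, mul(SSSZ, SZ)))
  step 2: S(S(add(Z, mul(SSSZ, SZ))))
  step 3: S(S(mul(SSSZ, SZ)))
  step 4: S(S(add(SZ, mul(SSZ, SZ))))
  step 5: S(S(S(add(Z, mul(SSZ, SZ)))))
  step 6: S(S(S(mul(SSZ, SZ))))
  step 7: S(S(S(add(SZ, mul(SZ, SZ)))))
  step 8: S(S(S(S(add(Z, mul(SZ, SZ))))))
  step 9: S(S(S(S(mul(SZ, SZ)))))
  step 10: S(S(S(S(add(SZ, mul(Z, SZ))))))
  step 11: S(S(S(S(S(add(Z, mul(Z, SZ)))))))
  step 12: S(S(S(S(S(mul(Z, SZ))))))
  step 13: S^5(Z)

Answer: YES — reaches normal form S^5(Z) in 13 ≤ 16 steps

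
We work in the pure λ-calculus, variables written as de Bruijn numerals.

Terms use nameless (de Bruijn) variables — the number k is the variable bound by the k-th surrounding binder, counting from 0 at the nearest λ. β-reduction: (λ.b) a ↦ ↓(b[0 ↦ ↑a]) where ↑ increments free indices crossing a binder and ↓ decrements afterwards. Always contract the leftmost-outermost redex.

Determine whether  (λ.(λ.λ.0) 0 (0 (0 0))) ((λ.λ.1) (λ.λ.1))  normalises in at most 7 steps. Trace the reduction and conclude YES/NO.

  start: (λ.(λ.λ.0) 0 (0 (0 0))) ((λ.λ.1) (λ.λ.1))
  [1] (λ.λ.0) ((λ.λ.1) (λ.λ.1)) ((λ.λ.1) (λ.λ.1) ((λ.λ.1) (λ.λ.1) ((λ.λ.1) (λ.λ.1))))
  [2] (λ.0) ((λ.λ.1) (λ.λ.1) ((λ.λ.1) (λ.λ.1) ((λ.λ.1) (λ.λ.1))))
  [3] (λ.λ.1) (λ.λ.1) ((λ.λ.1) (λ.λ.1) ((λ.λ.1) (λ.λ.1)))
  [4] (λ.λ.λ.1) ((λ.λ.1) (λ.λ.1) ((λ.λ.1) (λ.λ.1)))
  [5] λ.λ.1

Answer: YES — reaches normal form λ.λ.1 in 5 ≤ 7 steps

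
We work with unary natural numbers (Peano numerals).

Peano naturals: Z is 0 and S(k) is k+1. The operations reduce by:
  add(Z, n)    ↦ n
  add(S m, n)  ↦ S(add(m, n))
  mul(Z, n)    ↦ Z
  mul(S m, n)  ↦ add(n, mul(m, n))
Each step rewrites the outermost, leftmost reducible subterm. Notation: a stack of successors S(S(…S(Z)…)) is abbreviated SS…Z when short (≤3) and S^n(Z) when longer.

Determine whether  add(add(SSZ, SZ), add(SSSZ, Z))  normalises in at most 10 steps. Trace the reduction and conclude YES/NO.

Answer: NO — after 10 steps the term is S(S(S(S(S(S(add(Z, Z))))))), not yet normal

Working:
  start: add(add(SSZ, SZ), add(SSSZ, Z))
  →1  add(S(add(SZ, SZ)), add(SSSZ, Z))
  →2  S(add(add(SZ, SZ), add(SSSZ, Z)))
  →3  S(add(S(add(Z, SZ)), add(SSSZ, Z)))
  →4  S(S(add(add(Z, SZ), add(SSSZ, Z))))
  →5  S(S(add(SZ, add(SSSZ, Z))))
  →6  S(S(S(add(Z, add(SSSZ, Z)))))
  →7  S(S(S(add(SSSZ, Z))))
  →8  S(S(S(S(add(SSZ, Z)))))
  →9  S(S(S(S(S(add(SZ, Z))))))
  →10  S(S(S(S(S(S(add(Z, Z)))))))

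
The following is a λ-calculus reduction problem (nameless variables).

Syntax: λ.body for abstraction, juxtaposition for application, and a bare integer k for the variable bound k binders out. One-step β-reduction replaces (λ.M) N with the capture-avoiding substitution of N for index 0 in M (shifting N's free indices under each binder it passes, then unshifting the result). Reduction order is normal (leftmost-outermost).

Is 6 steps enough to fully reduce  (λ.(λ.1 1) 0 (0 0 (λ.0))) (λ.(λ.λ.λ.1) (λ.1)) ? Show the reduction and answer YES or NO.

Answer: NO — after 6 steps the term is λ.(λ.λ.λ.1) (λ.λ.(λ.λ.λ.1) (λ.1)) (λ.0), not yet normal

Reduction:
  start: (λ.(λ.1 1) 0 (0 0 (λ.0))) (λ.(λ.λ.λ.1) (λ.1))
  →1  (λ.(λ.(λ.λ.λ.1) (λ.1)) (λ.(λ.λ.λ.1) (λ.1))) (λ.(λ.λ.λ.1) (λ.1)) ((λ.(λ.λ.λ.1) (λ.1)) (λ.(λ.λ.λ.1) (λ.1)) (λ.0))
  →2  (λ.(λ.λ.λ.1) (λ.1)) (λ.(λ.λ.λ.1) (λ.1)) ((λ.(λ.λ.λ.1) (λ.1)) (λ.(λ.λ.λ.1) (λ.1)) (λ.0))
  →3  (λ.λ.λ.1) (λ.λ.(λ.λ.λ.1) (λ.1)) ((λ.(λ.λ.λ.1) (λ.1)) (λ.(λ.λ.λ.1) (λ.1)) (λ.0))
  →4  (λ.λ.1) ((λ.(λ.λ.λ.1) (λ.1)) (λ.(λ.λ.λ.1) (λ.1)) (λ.0))
  →5  λ.(λ.(λ.λ.λ.1) (λ.1)) (λ.(λ.λ.λ.1) (λ.1)) (λ.0)
  →6  λ.(λ.λ.λ.1) (λ.λ.(λ.λ.λ.1) (λ.1)) (λ.0)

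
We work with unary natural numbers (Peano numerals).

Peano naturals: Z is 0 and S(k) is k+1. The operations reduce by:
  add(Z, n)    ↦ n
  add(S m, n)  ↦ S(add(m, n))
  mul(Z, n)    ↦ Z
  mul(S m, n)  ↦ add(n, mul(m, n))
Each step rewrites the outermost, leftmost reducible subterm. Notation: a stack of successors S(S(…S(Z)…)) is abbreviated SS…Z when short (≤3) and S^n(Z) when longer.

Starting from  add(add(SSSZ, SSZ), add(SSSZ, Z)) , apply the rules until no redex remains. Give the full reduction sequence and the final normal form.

Answer: normal form = S^8(Z)  (in 14 steps)

Reduction:
  start: add(add(SSSZ, SSZ), add(SSSZ, Z))
  →1  add(S(add(SSZ, SSZ)), add(SSSZ, Z))
  →2  S(add(add(SSZ, SSZ), add(SSSZ, Z)))
  →3  S(add(S(add(SZ, SSZ)), add(SSSZ, Z)))
  →4  S(S(add(add(SZ, SSZ), add(SSSZ, Z))))
  →5  S(S(add(S(add(Z, SSZ)), add(SSSZ, Z))))
  →6  S(S(S(add(add(Z, SSZ), add(SSSZ, Z)))))
  →7  S(S(S(add(SSZ, add(SSSZ, Z)))))
  →8  S(S(S(S(add(SZ, add(SSSZ, Z))))))
  →9  S(S(S(S(S(add(Z, add(SSSZ, Z)))))))
  →10  S(S(S(S(S(add(SSSZ, Z))))))
  →11  S(S(S(S(S(S(add(SSZ, Z)))))))
  →12  S(S(S(S(S(S(S(add(SZ, Z))))))))
  →13  S(S(S(S(S(S(S(S(add(Z, Z)))))))))
  →14  S^8(Z)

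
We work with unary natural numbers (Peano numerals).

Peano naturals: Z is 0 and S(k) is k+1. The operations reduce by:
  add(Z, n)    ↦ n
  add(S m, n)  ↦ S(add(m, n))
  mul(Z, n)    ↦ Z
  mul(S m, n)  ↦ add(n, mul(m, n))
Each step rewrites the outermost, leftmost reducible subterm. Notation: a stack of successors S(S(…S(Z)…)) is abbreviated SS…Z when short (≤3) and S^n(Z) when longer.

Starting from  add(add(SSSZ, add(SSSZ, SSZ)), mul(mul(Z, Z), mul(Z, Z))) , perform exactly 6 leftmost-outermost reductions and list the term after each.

Answer: after 6 steps: S(S(S(add(add(Z, add(SSSZ, SSZ)), mul(mul(Z, Z), mul(Z, Z))))))

Derivation:
  start: add(add(SSSZ, add(SSSZ, SSZ)), mul(mul(Z, Z), mul(Z, Z)))
  [1] add(S(add(SSZ, add(SSSZ, SSZ))), mul(mul(Z, Z), mul(Z, Z)))
  [2] S(add(add(SSZ, add(SSSZ, SSZ)), mul(mul(Z, Z), mul(Z, Z))))
  [3] S(add(S(add(SZ, add(SSSZ, SSZ))), mul(mul(Z, Z), mul(Z, Z))))
  [4] S(S(add(add(SZ, add(SSSZ, SSZ)), mul(mul(Z, Z), mul(Z, Z)))))
  [5] S(S(add(S(add(Z, add(SSSZ, SSZ))), mul(mul(Z, Z), mul(Z, Z)))))
  [6] S(S(S(add(add(Z, add(SSSZ, SSZ)), mul(mul(Z, Z), mul(Z, Z))))))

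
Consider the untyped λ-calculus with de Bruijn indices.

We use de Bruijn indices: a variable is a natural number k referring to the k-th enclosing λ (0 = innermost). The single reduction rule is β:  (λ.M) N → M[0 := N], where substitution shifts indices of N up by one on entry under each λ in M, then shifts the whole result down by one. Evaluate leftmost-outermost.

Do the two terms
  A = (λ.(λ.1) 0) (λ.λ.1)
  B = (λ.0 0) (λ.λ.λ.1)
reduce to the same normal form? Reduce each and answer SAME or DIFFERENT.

Term A:
  start: (λ.(λ.1) 0) (λ.λ.1)
  step 1: (λ.λ.λ.1) (λ.λ.1)
  step 2: λ.λ.1

Term B:
  start: (λ.0 0) (λ.λ.λ.1)
  step 1: (λ.λ.λ.1) (λ.λ.λ.1)
  step 2: λ.λ.1

Answer: SAME — A ⇓ λ.λ.1, B ⇓ λ.λ.1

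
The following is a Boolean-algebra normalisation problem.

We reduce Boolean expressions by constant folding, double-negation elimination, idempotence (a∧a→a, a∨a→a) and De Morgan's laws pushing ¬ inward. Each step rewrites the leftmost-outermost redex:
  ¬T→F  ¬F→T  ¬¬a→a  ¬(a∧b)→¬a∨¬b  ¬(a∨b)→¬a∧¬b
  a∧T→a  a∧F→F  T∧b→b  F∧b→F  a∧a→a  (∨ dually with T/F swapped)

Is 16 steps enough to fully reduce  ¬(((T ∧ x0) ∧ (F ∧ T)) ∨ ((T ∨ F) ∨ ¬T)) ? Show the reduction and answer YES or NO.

Answer: YES — reaches normal form F in 15 ≤ 16 steps

Working:
  start: ¬(((T ∧ x0) ∧ (F ∧ T)) ∨ ((T ∨ F) ∨ ¬T))
  step 1: ¬((T ∧ x0) ∧ (F ∧ T)) ∧ ¬((T ∨ F) ∨ ¬T)
  step 2: (¬(T ∧ x0) ∨ ¬(F ∧ T)) ∧ ¬((T ∨ F) ∨ ¬T)
  step 3: ((¬T ∨ ¬x0) ∨ ¬(F ∧ T)) ∧ ¬((T ∨ F) ∨ ¬T)
  step 4: ((F ∨ ¬x0) ∨ ¬(F ∧ T)) ∧ ¬((T ∨ F) ∨ ¬T)
  step 5: (¬x0 ∨ ¬(F ∧ T)) ∧ ¬((T ∨ F) ∨ ¬T)
  step 6: (¬x0 ∨ (¬F ∨ ¬T)) ∧ ¬((T ∨ F) ∨ ¬T)
  step 7: (¬x0 ∨ (T ∨ ¬T)) ∧ ¬((T ∨ F) ∨ ¬T)
  step 8: (¬x0 ∨ T) ∧ ¬((T ∨ F) ∨ ¬T)
  step 9: T ∧ ¬((T ∨ F) ∨ ¬T)
  step 10: ¬((T ∨ F) ∨ ¬T)
  step 11: ¬(T ∨ F) ∧ ¬¬T
  step 12: (¬T ∧ ¬F) ∧ ¬¬T
  step 13: (F ∧ ¬F) ∧ ¬¬T
  step 14: F ∧ ¬¬T
  step 15: F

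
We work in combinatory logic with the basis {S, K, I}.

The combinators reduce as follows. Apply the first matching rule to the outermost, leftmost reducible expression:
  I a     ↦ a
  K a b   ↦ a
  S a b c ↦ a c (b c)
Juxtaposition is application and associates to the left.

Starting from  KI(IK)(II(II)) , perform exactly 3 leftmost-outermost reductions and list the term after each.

Answer: after 3 steps: I(II)

Derivation:
  start: KI(IK)(II(II))
  →1  I(II(II))
  →2  II(II)
  →3  I(II)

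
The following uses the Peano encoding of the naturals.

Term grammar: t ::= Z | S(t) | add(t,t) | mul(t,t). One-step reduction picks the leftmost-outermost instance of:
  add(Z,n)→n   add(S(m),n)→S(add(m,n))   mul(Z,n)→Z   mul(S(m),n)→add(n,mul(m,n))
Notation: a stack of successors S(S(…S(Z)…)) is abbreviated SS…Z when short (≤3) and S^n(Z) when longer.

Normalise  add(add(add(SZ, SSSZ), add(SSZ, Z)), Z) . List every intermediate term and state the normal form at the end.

Answer: normal form = S^6(Z)  (in 17 steps)

Derivation:
  start: add(add(add(SZ, SSSZ), add(SSZ, Z)), Z)
  →1  add(add(S(add(Z, SSSZ)), add(SSZ, Z)), Z)
  →2  add(S(add(add(Z, SSSZ), add(SSZ, Z))), Z)
  →3  S(add(add(add(Z, SSSZ), add(SSZ, Z)), Z))
  →4  S(add(add(SSSZ, add(SSZ, Z)), Z))
  →5  S(add(S(add(SSZ, add(SSZ, Z))), Z))
  →6  S(S(add(add(SSZ, add(SSZ, Z)), Z)))
  →7  S(S(add(S(add(SZ, add(SSZ, Z))), Z)))
  →8  S(S(S(add(add(SZ, add(SSZ, Z)), Z))))
  →9  S(S(S(add(S(add(Z, add(SSZ, Z))), Z))))
  →10  S(S(S(S(add(add(Z, add(SSZ, Z)), Z)))))
  →11  S(S(S(S(add(add(SSZ, Z), Z)))))
  →12  S(S(S(S(add(S(add(SZ, Z)), Z)))))
  →13  S(S(S(S(S(add(add(SZ, Z), Z))))))
  →14  S(S(S(S(S(add(S(add(Z, Z)), Z))))))
  →15  S(S(S(S(S(S(add(add(Z, Z), Z)))))))
  →16  S(S(S(S(S(S(add(Z, Z)))))))
  →17  S^6(Z)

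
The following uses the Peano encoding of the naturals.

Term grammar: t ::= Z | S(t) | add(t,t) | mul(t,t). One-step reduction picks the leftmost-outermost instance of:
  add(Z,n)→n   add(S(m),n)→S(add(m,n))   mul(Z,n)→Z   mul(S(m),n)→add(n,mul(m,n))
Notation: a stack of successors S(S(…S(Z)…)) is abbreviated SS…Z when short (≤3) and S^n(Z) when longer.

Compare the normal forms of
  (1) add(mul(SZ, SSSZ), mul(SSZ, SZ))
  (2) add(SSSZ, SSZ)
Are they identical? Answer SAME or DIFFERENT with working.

Answer: SAME — A ⇓ S^5(Z), B ⇓ S^5(Z)

Reduction:
Term A:
  start: add(mul(SZ, SSSZ), mul(SSZ, SZ))
  step 1: add(add(SSSZ, mul(Z, SSSZ)), mul(SSZ, SZ))
  step 2: add(S(add(SSZ, mul(Z, SSSZ))), mul(SSZ, SZ))
  step 3: S(add(add(SSZ, mul(Z, SSSZ)), mul(SSZ, SZ)))
  step 4: S(add(S(add(SZ, mul(Z, SSSZ))), mul(SSZ, SZ)))
  step 5: S(S(add(add(SZ, mul(Z, SSSZ)), mul(SSZ, SZ))))
  step 6: S(S(add(S(add(Z, mul(Z, SSSZ))), mul(SSZ, SZ))))
  step 7: S(S(S(add(add(Z, mul(Z, SSSZ)), mul(SSZ, SZ)))))
  step 8: S(S(S(add(mul(Z, SSSZ), mul(SSZ, SZ)))))
  step 9: S(S(S(add(Z, mul(SSZ, SZ)))))
  step 10: S(S(S(mul(SSZ, SZ))))
  step 11: S(S(S(add(SZ, mul(SZ, SZ)))))
  step 12: S(S(S(S(add(Z, mul(SZ, SZ))))))
  step 13: S(S(S(S(mul(SZ, SZ)))))
  step 14: S(S(S(S(add(SZ, mul(Z, SZ))))))
  step 15: S(S(S(S(S(add(Z, mul(Z, SZ)))))))
  step 16: S(S(S(S(S(mul(Z, SZ))))))
  step 17: S^5(Z)

Term B:
  start: add(SSSZ, SSZ)
  step 1: S(add(SSZ, SSZ))
  step 2: S(S(add(SZ, SSZ)))
  step 3: S(S(S(add(Z, SSZ))))
  step 4: S^5(Z)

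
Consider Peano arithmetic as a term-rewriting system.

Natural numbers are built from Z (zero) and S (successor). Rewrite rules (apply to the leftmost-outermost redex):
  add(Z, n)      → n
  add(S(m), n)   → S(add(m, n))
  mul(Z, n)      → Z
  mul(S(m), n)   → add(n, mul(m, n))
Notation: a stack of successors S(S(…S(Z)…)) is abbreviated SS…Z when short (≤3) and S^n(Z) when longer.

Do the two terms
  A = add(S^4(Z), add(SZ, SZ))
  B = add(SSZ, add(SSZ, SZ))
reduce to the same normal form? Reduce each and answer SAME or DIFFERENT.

Answer: DIFFERENT — A ⇓ S^6(Z), B ⇓ S^5(Z)

Derivation:
Term A:
  start: add(S^4(Z), add(SZ, SZ))
  step 1: S(add(SSSZ, add(SZ, SZ)))
  step 2: S(S(add(SSZ, add(SZ, SZ))))
  step 3: S(S(S(add(SZ, add(SZ, SZ)))))
  step 4: S(S(S(S(add(Z, add(SZ, SZ))))))
  step 5: S(S(S(S(add(SZ, SZ)))))
  step 6: S(S(S(S(S(add(Z, SZ))))))
  step 7: S^6(Z)

Term B:
  start: add(SSZ, add(SSZ, SZ))
  step 1: S(add(SZ, add(SSZ, SZ)))
  step 2: S(S(add(Z, add(SSZ, SZ))))
  step 3: S(S(add(SSZ, SZ)))
  step 4: S(S(S(add(SZ, SZ))))
  step 5: S(S(S(S(add(Z, SZ)))))
  step 6: S^5(Z)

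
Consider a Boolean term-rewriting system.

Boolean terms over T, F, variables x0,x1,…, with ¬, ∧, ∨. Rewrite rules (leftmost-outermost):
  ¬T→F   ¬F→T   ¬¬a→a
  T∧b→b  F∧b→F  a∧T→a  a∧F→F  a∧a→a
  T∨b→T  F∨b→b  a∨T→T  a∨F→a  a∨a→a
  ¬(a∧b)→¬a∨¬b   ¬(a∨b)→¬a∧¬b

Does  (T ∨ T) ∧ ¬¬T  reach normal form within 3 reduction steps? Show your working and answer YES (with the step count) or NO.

Answer: YES — reaches normal form T in 3 ≤ 3 steps

Working:
  start: (T ∨ T) ∧ ¬¬T
  step 1: T ∧ ¬¬T
  step 2: ¬¬T
  step 3: T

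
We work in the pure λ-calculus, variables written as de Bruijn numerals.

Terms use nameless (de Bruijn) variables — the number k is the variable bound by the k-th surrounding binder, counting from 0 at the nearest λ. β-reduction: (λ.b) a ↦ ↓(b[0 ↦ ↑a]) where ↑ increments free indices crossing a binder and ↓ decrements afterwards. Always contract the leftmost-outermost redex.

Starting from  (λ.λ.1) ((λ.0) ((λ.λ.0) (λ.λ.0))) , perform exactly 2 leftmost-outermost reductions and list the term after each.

  start: (λ.λ.1) ((λ.0) ((λ.λ.0) (λ.λ.0)))
  step 1: λ.(λ.0) ((λ.λ.0) (λ.λ.0))
  step 2: λ.(λ.λ.0) (λ.λ.0)

Answer: after 2 steps: λ.(λ.λ.0) (λ.λ.0)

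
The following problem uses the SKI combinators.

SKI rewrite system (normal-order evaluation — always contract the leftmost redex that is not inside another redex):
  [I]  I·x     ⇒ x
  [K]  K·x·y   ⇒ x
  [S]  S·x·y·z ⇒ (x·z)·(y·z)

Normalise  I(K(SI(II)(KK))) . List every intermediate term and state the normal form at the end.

  start: I(K(SI(II)(KK)))
  [1] K(SI(II)(KK))
  [2] K(I(KK)(II(KK)))
  [3] K(KK(II(KK)))
  [4] KK

Answer: normal form = KK  (in 4 steps)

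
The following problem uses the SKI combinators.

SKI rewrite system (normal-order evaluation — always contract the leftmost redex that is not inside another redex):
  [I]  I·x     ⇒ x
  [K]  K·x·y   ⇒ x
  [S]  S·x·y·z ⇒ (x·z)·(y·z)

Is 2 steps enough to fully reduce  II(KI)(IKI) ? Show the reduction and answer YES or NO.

Answer: NO — after 2 steps the term is KI(IKI), not yet normal

Derivation:
  start: II(KI)(IKI)
  →1  I(KI)(IKI)
  →2  KI(IKI)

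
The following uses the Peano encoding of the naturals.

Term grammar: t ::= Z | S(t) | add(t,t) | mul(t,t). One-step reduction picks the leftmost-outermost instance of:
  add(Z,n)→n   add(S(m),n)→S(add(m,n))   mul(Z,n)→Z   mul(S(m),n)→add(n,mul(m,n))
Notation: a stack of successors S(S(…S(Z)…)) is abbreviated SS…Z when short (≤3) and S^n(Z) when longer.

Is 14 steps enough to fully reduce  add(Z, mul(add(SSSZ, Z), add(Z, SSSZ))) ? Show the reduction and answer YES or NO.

Answer: NO — after 14 steps the term is S(S(S(S(S(S(add(Z, mul(add(SZ, Z), add(Z, SSSZ))))))))), not yet normal

Derivation:
  start: add(Z, mul(add(SSSZ, Z), add(Z, SSSZ)))
  →1  mul(add(SSSZ, Z), add(Z, SSSZ))
  →2  mul(S(add(SSZ, Z)), add(Z, SSSZ))
  →3  add(add(Z, SSSZ), mul(add(SSZ, Z), add(Z, SSSZ)))
  →4  add(SSSZ, mul(add(SSZ, Z), add(Z, SSSZ)))
  →5  S(add(SSZ, mul(add(SSZ, Z), add(Z, SSSZ))))
  →6  S(S(add(SZ, mul(add(SSZ, Z), add(Z, SSSZ)))))
  →7  S(S(S(add(Z, mul(add(SSZ, Z), add(Z, SSSZ))))))
  →8  S(S(S(mul(add(SSZ, Z), add(Z, SSSZ)))))
  →9  S(S(S(mul(S(add(SZ, Z)), add(Z, SSSZ)))))
  →10  S(S(S(add(add(Z, SSSZ), mul(add(SZ, Z), add(Z, SSSZ))))))
  →11  S(S(S(add(SSSZ, mul(add(SZ, Z), add(Z, SSSZ))))))
  →12  S(S(S(S(add(SSZ, mul(add(SZ, Z), add(Z, SSSZ)))))))
  →13  S(S(S(S(S(add(SZ, mul(add(SZ, Z), add(Z, SSSZ))))))))
  →14  S(S(S(S(S(S(add(Z, mul(add(SZ, Z), add(Z, SSSZ)))))))))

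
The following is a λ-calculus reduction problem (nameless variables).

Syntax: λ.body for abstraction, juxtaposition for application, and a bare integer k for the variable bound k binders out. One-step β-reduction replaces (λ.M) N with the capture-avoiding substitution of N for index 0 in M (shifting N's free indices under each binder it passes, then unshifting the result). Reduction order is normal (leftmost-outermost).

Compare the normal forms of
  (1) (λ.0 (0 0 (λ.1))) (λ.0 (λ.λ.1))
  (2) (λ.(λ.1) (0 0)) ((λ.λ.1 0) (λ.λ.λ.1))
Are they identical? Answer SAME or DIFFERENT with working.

Term A:
  start: (λ.0 (0 0 (λ.1))) (λ.0 (λ.λ.1))
  →1  (λ.0 (λ.λ.1)) ((λ.0 (λ.λ.1)) (λ.0 (λ.λ.1)) (λ.λ.0 (λ.λ.1)))
  →2  (λ.0 (λ.λ.1)) (λ.0 (λ.λ.1)) (λ.λ.0 (λ.λ.1)) (λ.λ.1)
  →3  (λ.0 (λ.λ.1)) (λ.λ.1) (λ.λ.0 (λ.λ.1)) (λ.λ.1)
  →4  (λ.λ.1) (λ.λ.1) (λ.λ.0 (λ.λ.1)) (λ.λ.1)
  →5  (λ.λ.λ.1) (λ.λ.0 (λ.λ.1)) (λ.λ.1)
  →6  (λ.λ.1) (λ.λ.1)
  →7  λ.λ.λ.1

Term B:
  start: (λ.(λ.1) (0 0)) ((λ.λ.1 0) (λ.λ.λ.1))
  →1  (λ.(λ.λ.1 0) (λ.λ.λ.1)) ((λ.λ.1 0) (λ.λ.λ.1) ((λ.λ.1 0) (λ.λ.λ.1)))
  →2  (λ.λ.1 0) (λ.λ.λ.1)
  →3  λ.(λ.λ.λ.1) 0
  →4  λ.λ.λ.1

Answer: SAME — A ⇓ λ.λ.λ.1, B ⇓ λ.λ.λ.1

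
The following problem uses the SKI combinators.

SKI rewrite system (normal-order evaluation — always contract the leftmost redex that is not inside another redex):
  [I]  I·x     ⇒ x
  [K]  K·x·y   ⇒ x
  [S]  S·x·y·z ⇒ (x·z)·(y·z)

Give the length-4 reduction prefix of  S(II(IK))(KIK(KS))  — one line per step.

  start: S(II(IK))(KIK(KS))
  step 1: S(I(IK))(KIK(KS))
  step 2: S(IK)(KIK(KS))
  step 3: SK(KIK(KS))
  step 4: SK(I(KS))

Answer: after 4 steps: SK(I(KS))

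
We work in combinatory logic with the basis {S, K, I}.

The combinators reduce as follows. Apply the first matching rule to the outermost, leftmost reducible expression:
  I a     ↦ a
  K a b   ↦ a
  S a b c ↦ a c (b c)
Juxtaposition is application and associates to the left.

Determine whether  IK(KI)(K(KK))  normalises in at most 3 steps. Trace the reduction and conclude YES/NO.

Answer: YES — reaches normal form KI in 2 ≤ 3 steps

Reduction:
  start: IK(KI)(K(KK))
  →1  K(KI)(K(KK))
  →2  KI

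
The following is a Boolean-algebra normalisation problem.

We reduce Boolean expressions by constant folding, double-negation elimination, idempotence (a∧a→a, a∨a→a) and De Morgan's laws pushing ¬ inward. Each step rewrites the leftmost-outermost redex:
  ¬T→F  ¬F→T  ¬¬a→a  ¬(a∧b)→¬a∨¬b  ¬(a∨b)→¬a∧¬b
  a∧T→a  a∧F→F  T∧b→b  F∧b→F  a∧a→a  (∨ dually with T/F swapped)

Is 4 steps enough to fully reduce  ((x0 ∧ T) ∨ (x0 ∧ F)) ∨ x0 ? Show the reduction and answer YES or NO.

  start: ((x0 ∧ T) ∨ (x0 ∧ F)) ∨ x0
  [1] (x0 ∨ (x0 ∧ F)) ∨ x0
  [2] (x0 ∨ F) ∨ x0
  [3] x0 ∨ x0
  [4] x0

Answer: YES — reaches normal form x0 in 4 ≤ 4 steps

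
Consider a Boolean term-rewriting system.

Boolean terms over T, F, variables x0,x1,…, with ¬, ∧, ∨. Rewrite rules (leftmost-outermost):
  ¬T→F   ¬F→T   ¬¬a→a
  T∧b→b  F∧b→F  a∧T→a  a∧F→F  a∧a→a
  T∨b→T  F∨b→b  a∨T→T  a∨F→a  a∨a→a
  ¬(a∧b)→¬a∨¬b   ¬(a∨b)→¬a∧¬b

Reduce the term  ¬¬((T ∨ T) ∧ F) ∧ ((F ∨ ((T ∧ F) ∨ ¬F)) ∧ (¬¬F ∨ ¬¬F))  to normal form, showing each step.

Answer: normal form = F  (in 3 steps)

Derivation:
  start: ¬¬((T ∨ T) ∧ F) ∧ ((F ∨ ((T ∧ F) ∨ ¬F)) ∧ (¬¬F ∨ ¬¬F))
  →1  ((T ∨ T) ∧ F) ∧ ((F ∨ ((T ∧ F) ∨ ¬F)) ∧ (¬¬F ∨ ¬¬F))
  →2  F ∧ ((F ∨ ((T ∧ F) ∨ ¬F)) ∧ (¬¬F ∨ ¬¬F))
  →3  F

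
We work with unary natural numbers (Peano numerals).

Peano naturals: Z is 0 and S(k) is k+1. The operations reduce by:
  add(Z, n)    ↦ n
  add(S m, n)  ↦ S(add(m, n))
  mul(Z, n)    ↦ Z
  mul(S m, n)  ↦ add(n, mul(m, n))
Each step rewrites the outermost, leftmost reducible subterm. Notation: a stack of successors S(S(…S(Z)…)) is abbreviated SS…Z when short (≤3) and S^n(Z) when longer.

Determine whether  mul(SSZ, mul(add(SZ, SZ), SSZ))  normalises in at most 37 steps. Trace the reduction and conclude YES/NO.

  start: mul(SSZ, mul(add(SZ, SZ), SSZ))
  →1  add(mul(add(SZ, SZ), SSZ), mul(SZ, mul(add(SZ, SZ), SSZ)))
  →2  add(mul(S(add(Z, SZ)), SSZ), mul(SZ, mul(add(SZ, SZ), SSZ)))
  →3  add(add(SSZ, mul(add(Z, SZ), SSZ)), mul(SZ, mul(add(SZ, SZ), SSZ)))
  →4  add(S(add(SZ, mul(add(Z, SZ), SSZ))), mul(SZ, mul(add(SZ, SZ), SSZ)))
  →5  S(add(add(SZ, mul(add(Z, SZ), SSZ)), mul(SZ, mul(add(SZ, SZ), SSZ))))
  →6  S(add(S(add(Z, mul(add(Z, SZ), SSZ))), mul(SZ, mul(add(SZ, SZ), SSZ))))
  →7  S(S(add(add(Z, mul(add(Z, SZ), SSZ)), mul(SZ, mul(add(SZ, SZ), SSZ)))))
  →8  S(S(add(mul(add(Z, SZ), SSZ), mul(SZ, mul(add(SZ, SZ), SSZ)))))
  →9  S(S(add(mul(SZ, SSZ), mul(SZ, mul(add(SZ, SZ), SSZ)))))
  →10  S(S(add(add(SSZ, mul(Z, SSZ)), mul(SZ, mul(add(SZ, SZ), SSZ)))))
  →11  S(S(add(S(add(SZ, mul(Z, SSZ))), mul(SZ, mul(add(SZ, SZ), SSZ)))))
  →12  S(S(S(add(add(SZ, mul(Z, SSZ)), mul(SZ, mul(add(SZ, SZ), SSZ))))))
  →13  S(S(S(add(S(add(Z, mul(Z, SSZ))), mul(SZ, mul(add(SZ, SZ), SSZ))))))
  →14  S(S(S(S(add(add(Z, mul(Z, SSZ)), mul(SZ, mul(add(SZ, SZ), SSZ)))))))
  →15  S(S(S(S(add(mul(Z, SSZ), mul(SZ, mul(add(SZ, SZ), SSZ)))))))
  →16  S(S(S(S(add(Z, mul(SZ, mul(add(SZ, SZ), SSZ)))))))
  →17  S(S(S(S(mul(SZ, mul(add(SZ, SZ), SSZ))))))
  →18  S(S(S(S(add(mul(add(SZ, SZ), SSZ), mul(Z, mul(add(SZ, SZ), SSZ)))))))
  →19  S(S(S(S(add(mul(S(add(Z, SZ)), SSZ), mul(Z, mul(add(SZ, SZ), SSZ)))))))
  →20  S(S(S(S(add(add(SSZ, mul(add(Z, SZ), SSZ)), mul(Z, mul(add(SZ, SZ), SSZ)))))))
  →21  S(S(S(S(add(S(add(SZ, mul(add(Z, SZ), SSZ))), mul(Z, mul(add(SZ, SZ), SSZ)))))))
  →22  S(S(S(S(S(add(add(SZ, mul(add(Z, SZ), SSZ)), mul(Z, mul(add(SZ, SZ), SSZ))))))))
  →23  S(S(S(S(S(add(S(add(Z, mul(add(Z, SZ), SSZ))), mul(Z, mul(add(SZ, SZ), SSZ))))))))
  →24  S(S(S(S(S(S(add(add(Z, mul(add(Z, SZ), SSZ)), mul(Z, mul(add(SZ, SZ), SSZ)))))))))
  →25  S(S(S(S(S(S(add(mul(add(Z, SZ), SSZ), mul(Z, mul(add(SZ, SZ), SSZ)))))))))
  →26  S(S(S(S(S(S(add(mul(SZ, SSZ), mul(Z, mul(add(SZ, SZ), SSZ)))))))))
  →27  S(S(S(S(S(S(add(add(SSZ, mul(Z, SSZ)), mul(Z, mul(add(SZ, SZ), SSZ)))))))))
  →28  S(S(S(S(S(S(add(S(add(SZ, mul(Z, SSZ))), mul(Z, mul(add(SZ, SZ), SSZ)))))))))
  →29  S(S(S(S(S(S(S(add(add(SZ, mul(Z, SSZ)), mul(Z, mul(add(SZ, SZ), SSZ))))))))))
  →30  S(S(S(S(S(S(S(add(S(add(Z, mul(Z, SSZ))), mul(Z, mul(add(SZ, SZ), SSZ))))))))))
  →31  S(S(S(S(S(S(S(S(add(add(Z, mul(Z, SSZ)), mul(Z, mul(add(SZ, SZ), SSZ)))))))))))
  →32  S(S(S(S(S(S(S(S(add(mul(Z, SSZ), mul(Z, mul(add(SZ, SZ), SSZ)))))))))))
  →33  S(S(S(S(S(S(S(S(add(Z, mul(Z, mul(add(SZ, SZ), SSZ)))))))))))
  →34  S(S(S(S(S(S(S(S(mul(Z, mul(add(SZ, SZ), SSZ))))))))))
  →35  S^8(Z)

Answer: YES — reaches normal form S^8(Z) in 35 ≤ 37 steps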